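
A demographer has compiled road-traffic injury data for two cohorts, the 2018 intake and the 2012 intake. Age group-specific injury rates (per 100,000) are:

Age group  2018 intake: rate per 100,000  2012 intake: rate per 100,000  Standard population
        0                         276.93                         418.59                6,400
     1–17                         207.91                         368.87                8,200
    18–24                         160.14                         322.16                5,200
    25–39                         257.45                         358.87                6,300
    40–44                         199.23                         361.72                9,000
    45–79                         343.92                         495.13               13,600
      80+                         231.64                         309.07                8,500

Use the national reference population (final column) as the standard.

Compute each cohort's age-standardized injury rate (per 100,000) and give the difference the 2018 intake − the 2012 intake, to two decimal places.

-137.85

Standard total = 57,200; weights = 0.1119, 0.1434, 0.0909, 0.1101, 0.1573, 0.2378, 0.1486.
The 2018 intake: 0.1119×276.93 + 0.1434×207.91 + 0.0909×160.14 + 0.1101×257.45 + 0.1573×199.23 + 0.2378×343.92 + 0.1486×231.64 = 251.2447 per 100,000.
The 2012 intake: 0.1119×418.59 + 0.1434×368.87 + 0.0909×322.16 + 0.1101×358.87 + 0.1573×361.72 + 0.2378×495.13 + 0.1486×309.07 = 389.0938 per 100,000.
Difference = 251.2447 − 389.0938 = -137.8491.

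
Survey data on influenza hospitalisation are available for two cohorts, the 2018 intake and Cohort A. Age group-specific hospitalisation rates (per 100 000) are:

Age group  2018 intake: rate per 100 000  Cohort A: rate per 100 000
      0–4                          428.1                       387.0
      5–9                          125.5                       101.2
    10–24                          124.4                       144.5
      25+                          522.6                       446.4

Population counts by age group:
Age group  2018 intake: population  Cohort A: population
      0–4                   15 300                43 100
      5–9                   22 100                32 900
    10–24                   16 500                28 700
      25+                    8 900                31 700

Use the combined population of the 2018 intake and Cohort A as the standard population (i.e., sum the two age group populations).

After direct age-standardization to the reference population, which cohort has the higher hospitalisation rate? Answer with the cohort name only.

2018 intake

Combined standard total = 199 200; weights = 0.2932, 0.2761, 0.2269, 0.2038.
The 2018 intake: 0.2932×428.1 + 0.2761×125.5 + 0.2269×124.4 + 0.2038×522.6 = 294.8995 per 100 000.
Cohort A: 0.2932×387.0 + 0.2761×101.2 + 0.2269×144.5 + 0.2038×446.4 = 265.1709 per 100 000.
The crude rates (255.21 vs 280.84) would put Cohort A higher, but that reflects its age composition; once standardized to a common age structure, the 2018 intake has the higher underlying rate.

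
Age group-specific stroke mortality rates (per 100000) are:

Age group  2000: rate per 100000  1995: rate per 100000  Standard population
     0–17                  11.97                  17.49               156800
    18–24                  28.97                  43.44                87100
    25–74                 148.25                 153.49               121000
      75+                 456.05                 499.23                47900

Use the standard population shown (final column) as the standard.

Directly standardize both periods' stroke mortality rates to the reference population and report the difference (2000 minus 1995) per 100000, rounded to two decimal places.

-11.70

Standard total = 412800; weights = 0.3798, 0.2110, 0.2931, 0.1160.
2000: 0.3798×11.97 + 0.2110×28.97 + 0.2931×148.25 + 0.1160×456.05 = 107.0330 per 100000.
1995: 0.3798×17.49 + 0.2110×43.44 + 0.2931×153.49 + 0.1160×499.23 = 118.7293 per 100000.
Difference = 107.0330 − 118.7293 = -11.6963.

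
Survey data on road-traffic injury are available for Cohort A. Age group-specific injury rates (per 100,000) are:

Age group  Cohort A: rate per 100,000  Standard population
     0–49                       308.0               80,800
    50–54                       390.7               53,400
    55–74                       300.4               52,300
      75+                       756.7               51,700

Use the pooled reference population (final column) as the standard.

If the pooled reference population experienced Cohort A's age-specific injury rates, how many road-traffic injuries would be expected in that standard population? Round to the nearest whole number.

1006

Expected road-traffic injuries = Σ (standard pop × age-specific rate ÷ 100,000)
= 80,800×308.0/100,000 + 53,400×390.7/100,000 + 52,300×300.4/100,000 + 51,700×756.7/100,000
= 248.86 + 208.63 + 157.11 + 391.21 = 1005.82.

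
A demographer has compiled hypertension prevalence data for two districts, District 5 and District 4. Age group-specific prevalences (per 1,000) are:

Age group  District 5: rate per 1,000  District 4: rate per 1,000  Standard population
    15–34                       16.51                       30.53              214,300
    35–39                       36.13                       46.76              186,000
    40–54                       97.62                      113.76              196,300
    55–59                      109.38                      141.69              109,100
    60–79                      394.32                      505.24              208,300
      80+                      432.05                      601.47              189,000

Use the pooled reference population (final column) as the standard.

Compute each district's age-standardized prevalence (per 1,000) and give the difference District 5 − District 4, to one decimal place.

Standard total = 1,103,000; weights = 0.1943, 0.1686, 0.1780, 0.0989, 0.1888, 0.1714.
District 5: 0.1943×16.51 + 0.1686×36.13 + 0.1780×97.62 + 0.0989×109.38 + 0.1888×394.32 + 0.1714×432.05 = 185.9916 per 1,000.
District 4: 0.1943×30.53 + 0.1686×46.76 + 0.1780×113.76 + 0.0989×141.69 + 0.1888×505.24 + 0.1714×601.47 = 246.5537 per 1,000.
Difference = 185.9916 − 246.5537 = -60.5621.

-60.6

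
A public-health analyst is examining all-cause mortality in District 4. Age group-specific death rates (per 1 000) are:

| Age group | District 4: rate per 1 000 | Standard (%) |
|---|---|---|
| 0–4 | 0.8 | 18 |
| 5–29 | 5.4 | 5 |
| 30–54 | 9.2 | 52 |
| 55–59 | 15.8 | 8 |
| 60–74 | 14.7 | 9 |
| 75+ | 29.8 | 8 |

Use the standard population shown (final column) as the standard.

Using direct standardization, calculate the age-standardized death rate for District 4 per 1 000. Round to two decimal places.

Standard weights: 0.18, 0.05, 0.52, 0.08, 0.09, 0.08.
Standardized rate: 0.1800×0.8 + 0.0500×5.4 + 0.5200×9.2 + 0.0800×15.8 + 0.0900×14.7 + 0.0800×29.8 = 10.1690 per 1 000.

10.17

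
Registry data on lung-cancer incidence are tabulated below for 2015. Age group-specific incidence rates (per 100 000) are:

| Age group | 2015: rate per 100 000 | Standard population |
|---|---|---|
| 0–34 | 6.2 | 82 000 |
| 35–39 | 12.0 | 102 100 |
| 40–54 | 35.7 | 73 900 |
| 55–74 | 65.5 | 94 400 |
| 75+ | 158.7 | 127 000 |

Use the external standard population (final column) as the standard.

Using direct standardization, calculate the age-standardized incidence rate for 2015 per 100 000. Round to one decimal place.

64.1

Standard total = 479 400; weights = 0.1710, 0.2130, 0.1542, 0.1969, 0.2649.
Standardized rate: 0.1710×6.2 + 0.2130×12.0 + 0.1542×35.7 + 0.1969×65.5 + 0.2649×158.7 = 64.0591 per 100 000.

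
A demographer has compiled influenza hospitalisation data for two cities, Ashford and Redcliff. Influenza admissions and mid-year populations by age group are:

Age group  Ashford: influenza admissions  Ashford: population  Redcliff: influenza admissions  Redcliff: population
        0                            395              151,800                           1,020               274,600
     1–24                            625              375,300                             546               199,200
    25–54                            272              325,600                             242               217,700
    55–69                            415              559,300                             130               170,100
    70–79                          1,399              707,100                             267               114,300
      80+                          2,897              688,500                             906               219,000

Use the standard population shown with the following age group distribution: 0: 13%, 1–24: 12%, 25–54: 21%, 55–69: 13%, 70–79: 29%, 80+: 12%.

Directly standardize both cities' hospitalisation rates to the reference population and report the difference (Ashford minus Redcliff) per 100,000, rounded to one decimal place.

-43.0

Age-specific rates per 100,000 for Ashford: 260.21, 166.53, 83.54, 74.20, 197.85, 420.77.
For Redcliff: 371.45, 274.10, 111.16, 76.43, 233.60, 413.70.
Standard weights: 0.13, 0.12, 0.21, 0.13, 0.29, 0.12.
Ashford: 0.1300×260.21 + 0.1200×166.53 + 0.2100×83.54 + 0.1300×74.20 + 0.2900×197.85 + 0.1200×420.77 = 188.8694 per 100,000.
Redcliff: 0.1300×371.45 + 0.1200×274.10 + 0.2100×111.16 + 0.1300×76.43 + 0.2900×233.60 + 0.1200×413.70 = 231.8460 per 100,000.
Difference = 188.8694 − 231.8460 = -42.9766.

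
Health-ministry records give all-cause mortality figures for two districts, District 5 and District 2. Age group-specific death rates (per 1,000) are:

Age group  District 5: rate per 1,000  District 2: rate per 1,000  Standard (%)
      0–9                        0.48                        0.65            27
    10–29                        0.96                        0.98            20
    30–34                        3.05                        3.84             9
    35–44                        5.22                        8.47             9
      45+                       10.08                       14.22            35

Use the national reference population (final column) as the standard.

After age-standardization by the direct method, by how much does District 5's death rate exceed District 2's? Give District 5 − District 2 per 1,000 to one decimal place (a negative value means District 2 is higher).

Standard weights: 0.27, 0.20, 0.09, 0.09, 0.35.
District 5: 0.2700×0.48 + 0.2000×0.96 + 0.0900×3.05 + 0.0900×5.22 + 0.3500×10.08 = 4.5939 per 1,000.
District 2: 0.2700×0.65 + 0.2000×0.98 + 0.0900×3.84 + 0.0900×8.47 + 0.3500×14.22 = 6.4564 per 1,000.
Difference = 4.5939 − 6.4564 = -1.8625.

-1.9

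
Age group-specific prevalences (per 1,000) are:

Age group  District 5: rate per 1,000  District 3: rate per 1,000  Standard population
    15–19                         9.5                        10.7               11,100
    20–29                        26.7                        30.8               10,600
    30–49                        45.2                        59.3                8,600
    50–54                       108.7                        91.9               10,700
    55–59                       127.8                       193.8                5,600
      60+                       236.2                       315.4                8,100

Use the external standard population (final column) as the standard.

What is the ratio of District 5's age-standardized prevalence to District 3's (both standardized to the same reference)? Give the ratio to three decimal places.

0.819

Standard total = 54,700; weights = 0.2029, 0.1938, 0.1572, 0.1956, 0.1024, 0.1481.
District 5: 0.2029×9.5 + 0.1938×26.7 + 0.1572×45.2 + 0.1956×108.7 + 0.1024×127.8 + 0.1481×236.2 = 83.5316 per 1,000.
District 3: 0.2029×10.7 + 0.1938×30.8 + 0.1572×59.3 + 0.1956×91.9 + 0.1024×193.8 + 0.1481×315.4 = 101.9850 per 1,000.
Ratio = 83.5316 ÷ 101.9850 = 0.81906.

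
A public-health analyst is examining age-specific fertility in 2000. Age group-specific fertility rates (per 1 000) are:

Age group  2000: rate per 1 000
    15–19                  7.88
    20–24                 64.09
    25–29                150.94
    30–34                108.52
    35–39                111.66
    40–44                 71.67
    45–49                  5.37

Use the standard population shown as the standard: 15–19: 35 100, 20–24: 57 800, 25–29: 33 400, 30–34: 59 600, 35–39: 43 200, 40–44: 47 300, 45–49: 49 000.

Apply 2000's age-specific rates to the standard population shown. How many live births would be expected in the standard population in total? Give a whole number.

Expected live births = Σ (standard pop × age-specific rate ÷ 1 000)
= 35 100×7.88/1 000 + 57 800×64.09/1 000 + 33 400×150.94/1 000 + 59 600×108.52/1 000 + 43 200×111.66/1 000 + 47 300×71.67/1 000 + 49 000×5.37/1 000
= 276.59 + 3704.40 + 5041.40 + 6467.79 + 4823.71 + 3389.99 + 263.13 = 23967.01.

23967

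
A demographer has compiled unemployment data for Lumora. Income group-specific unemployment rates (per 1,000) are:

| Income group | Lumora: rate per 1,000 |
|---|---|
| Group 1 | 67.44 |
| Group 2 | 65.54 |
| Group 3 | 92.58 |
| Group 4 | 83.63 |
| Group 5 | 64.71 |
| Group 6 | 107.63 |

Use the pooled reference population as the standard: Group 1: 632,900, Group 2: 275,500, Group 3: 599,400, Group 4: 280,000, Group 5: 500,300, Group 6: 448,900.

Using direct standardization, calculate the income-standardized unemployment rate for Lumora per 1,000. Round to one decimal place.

Standard total = 2,737,000; weights = 0.2312, 0.1007, 0.2190, 0.1023, 0.1828, 0.1640.
Standardized rate: 0.2312×67.44 + 0.1007×65.54 + 0.2190×92.58 + 0.1023×83.63 + 0.1828×64.71 + 0.1640×107.63 = 80.5033 per 1,000.

80.5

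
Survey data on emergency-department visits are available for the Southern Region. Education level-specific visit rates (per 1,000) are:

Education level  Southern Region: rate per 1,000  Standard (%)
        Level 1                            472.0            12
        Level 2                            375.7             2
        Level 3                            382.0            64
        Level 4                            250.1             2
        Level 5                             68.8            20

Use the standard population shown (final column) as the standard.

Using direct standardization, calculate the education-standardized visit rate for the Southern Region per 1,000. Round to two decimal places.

327.40

Standard weights: 0.12, 0.02, 0.64, 0.02, 0.20.
Standardized rate: 0.1200×472.0 + 0.0200×375.7 + 0.6400×382.0 + 0.0200×250.1 + 0.2000×68.8 = 327.3960 per 1,000.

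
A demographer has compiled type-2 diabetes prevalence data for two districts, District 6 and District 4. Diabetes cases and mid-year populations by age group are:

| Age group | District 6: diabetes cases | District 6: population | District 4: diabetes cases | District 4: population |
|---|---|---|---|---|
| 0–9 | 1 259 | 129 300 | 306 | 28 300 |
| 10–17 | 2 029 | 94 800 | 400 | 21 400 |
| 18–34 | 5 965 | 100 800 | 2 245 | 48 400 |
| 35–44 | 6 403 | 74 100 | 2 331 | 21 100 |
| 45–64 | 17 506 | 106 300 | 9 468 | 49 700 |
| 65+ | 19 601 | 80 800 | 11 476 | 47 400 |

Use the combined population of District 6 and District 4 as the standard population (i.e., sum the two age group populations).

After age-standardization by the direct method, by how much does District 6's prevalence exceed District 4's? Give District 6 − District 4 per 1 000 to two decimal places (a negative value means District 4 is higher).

-5.24

Age-specific rates per 1 000 for District 6: 9.737, 21.403, 59.177, 86.410, 164.685, 242.587.
For District 4: 10.813, 18.692, 46.384, 110.474, 190.503, 242.110.
Combined standard total = 802 400; weights = 0.1964, 0.1448, 0.1859, 0.1186, 0.1944, 0.1598.
District 6: 0.1964×9.737 + 0.1448×21.403 + 0.1859×59.177 + 0.1186×86.410 + 0.1944×164.685 + 0.1598×242.587 = 97.0432 per 1 000.
District 4: 0.1964×10.813 + 0.1448×18.692 + 0.1859×46.384 + 0.1186×110.474 + 0.1944×190.503 + 0.1598×242.110 = 102.2815 per 1 000.
Difference = 97.0432 − 102.2815 = -5.2383.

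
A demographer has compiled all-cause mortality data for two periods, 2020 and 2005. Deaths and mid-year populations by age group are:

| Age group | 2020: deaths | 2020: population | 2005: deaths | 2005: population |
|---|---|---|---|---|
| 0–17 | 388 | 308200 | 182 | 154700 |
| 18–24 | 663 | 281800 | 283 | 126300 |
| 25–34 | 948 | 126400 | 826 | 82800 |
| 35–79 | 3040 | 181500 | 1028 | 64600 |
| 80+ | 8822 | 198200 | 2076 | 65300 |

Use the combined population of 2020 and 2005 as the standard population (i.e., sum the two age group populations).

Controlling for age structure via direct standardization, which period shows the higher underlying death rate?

2020

Age-specific rates per 100000 for 2020: 125.89, 235.27, 750.00, 1674.93, 4451.06.
For 2005: 117.65, 224.07, 997.58, 1591.33, 3179.17.
Combined standard total = 1589800; weights = 0.2912, 0.2567, 0.1316, 0.1548, 0.1657.
2020: 0.2912×125.89 + 0.2567×235.27 + 0.1316×750.00 + 0.1548×1674.93 + 0.1657×4451.06 = 1192.7571 per 100000.
2005: 0.2912×117.65 + 0.2567×224.07 + 0.1316×997.58 + 0.1548×1591.33 + 0.1657×3179.17 = 996.3109 per 100000.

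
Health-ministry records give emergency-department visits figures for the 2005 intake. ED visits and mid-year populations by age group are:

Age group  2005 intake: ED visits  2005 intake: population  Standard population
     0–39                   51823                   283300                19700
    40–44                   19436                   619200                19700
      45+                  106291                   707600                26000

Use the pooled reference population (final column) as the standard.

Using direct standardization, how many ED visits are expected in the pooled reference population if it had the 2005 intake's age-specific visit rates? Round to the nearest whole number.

8128

Age-specific rates per 1000 for the 2005 intake: 182.926, 31.389, 150.213.
Expected ED visits = Σ (standard pop × age-specific rate ÷ 1000)
= 19700×182.926/1000 + 19700×31.389/1000 + 26000×150.213/1000
= 3603.65 + 618.36 + 3905.55 = 8127.56.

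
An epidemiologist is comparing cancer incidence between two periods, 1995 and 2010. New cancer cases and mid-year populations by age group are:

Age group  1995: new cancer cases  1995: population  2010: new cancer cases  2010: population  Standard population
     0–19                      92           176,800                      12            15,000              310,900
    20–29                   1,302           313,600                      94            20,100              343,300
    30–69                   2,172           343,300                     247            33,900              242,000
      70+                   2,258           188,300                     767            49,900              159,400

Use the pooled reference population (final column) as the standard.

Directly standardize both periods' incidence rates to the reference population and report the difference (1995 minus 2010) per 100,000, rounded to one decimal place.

-98.3

Age-specific rates per 100,000 for 1995: 52.04, 415.18, 632.68, 1199.15.
For 2010: 80.00, 467.66, 728.61, 1537.07.
Standard total = 1,055,600; weights = 0.2945, 0.3252, 0.2293, 0.1510.
1995: 0.2945×52.04 + 0.3252×415.18 + 0.2293×632.68 + 0.1510×1199.15 = 476.4709 per 100,000.
2010: 0.2945×80.00 + 0.3252×467.66 + 0.2293×728.61 + 0.1510×1537.07 = 574.7957 per 100,000.
Difference = 476.4709 − 574.7957 = -98.3249.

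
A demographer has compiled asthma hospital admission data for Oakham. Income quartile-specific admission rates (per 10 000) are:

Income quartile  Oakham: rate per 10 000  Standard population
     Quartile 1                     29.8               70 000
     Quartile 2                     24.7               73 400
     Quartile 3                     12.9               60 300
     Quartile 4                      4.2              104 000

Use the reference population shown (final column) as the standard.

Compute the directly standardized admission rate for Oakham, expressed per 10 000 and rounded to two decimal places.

16.62

Standard total = 307 700; weights = 0.2275, 0.2385, 0.1960, 0.3380.
Standardized rate: 0.2275×29.8 + 0.2385×24.7 + 0.1960×12.9 + 0.3380×4.2 = 16.6189 per 10 000.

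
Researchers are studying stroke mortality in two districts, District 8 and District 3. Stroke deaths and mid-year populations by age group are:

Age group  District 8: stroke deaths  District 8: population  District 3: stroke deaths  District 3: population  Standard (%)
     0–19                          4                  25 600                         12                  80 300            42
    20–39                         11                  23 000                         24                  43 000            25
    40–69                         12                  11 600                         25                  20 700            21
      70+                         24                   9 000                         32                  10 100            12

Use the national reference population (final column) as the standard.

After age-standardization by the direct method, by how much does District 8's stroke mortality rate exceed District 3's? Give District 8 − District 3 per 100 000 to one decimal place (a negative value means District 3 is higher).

-11.4

Age-specific rates per 100 000 for District 8: 15.62, 47.83, 103.45, 266.67.
For District 3: 14.94, 55.81, 120.77, 316.83.
Standard weights: 0.42, 0.25, 0.21, 0.12.
District 8: 0.4200×15.62 + 0.2500×47.83 + 0.2100×103.45 + 0.1200×266.67 = 72.2432 per 100 000.
District 3: 0.4200×14.94 + 0.2500×55.81 + 0.2100×120.77 + 0.1200×316.83 = 83.6121 per 100 000.
Difference = 72.2432 − 83.6121 = -11.3689.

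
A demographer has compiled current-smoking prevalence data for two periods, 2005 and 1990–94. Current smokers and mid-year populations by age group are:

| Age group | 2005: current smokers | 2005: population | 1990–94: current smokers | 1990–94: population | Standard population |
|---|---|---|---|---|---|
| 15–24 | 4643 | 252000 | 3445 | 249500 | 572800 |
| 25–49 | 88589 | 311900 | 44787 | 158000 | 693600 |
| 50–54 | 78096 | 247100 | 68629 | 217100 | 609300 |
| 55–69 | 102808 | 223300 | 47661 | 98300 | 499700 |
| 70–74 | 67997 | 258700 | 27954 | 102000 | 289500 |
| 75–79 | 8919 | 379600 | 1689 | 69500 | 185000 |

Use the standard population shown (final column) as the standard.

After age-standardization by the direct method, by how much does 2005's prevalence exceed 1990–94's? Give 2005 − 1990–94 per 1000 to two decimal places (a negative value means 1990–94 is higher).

Age-specific rates per 1000 for 2005: 18.425, 284.030, 316.050, 460.403, 262.841, 23.496.
For 1990–94: 13.808, 283.462, 316.117, 484.852, 274.059, 24.302.
Standard total = 2849900; weights = 0.2010, 0.2434, 0.2138, 0.1753, 0.1016, 0.0649.
2005: 0.2010×18.425 + 0.2434×284.030 + 0.2138×316.050 + 0.1753×460.403 + 0.1016×262.841 + 0.0649×23.496 = 249.3522 per 1000.
1990–94: 0.2010×13.808 + 0.2434×283.462 + 0.2138×316.117 + 0.1753×484.852 + 0.1016×274.059 + 0.0649×24.302 = 253.7791 per 1000.
Difference = 249.3522 − 253.7791 = -4.4269.

-4.43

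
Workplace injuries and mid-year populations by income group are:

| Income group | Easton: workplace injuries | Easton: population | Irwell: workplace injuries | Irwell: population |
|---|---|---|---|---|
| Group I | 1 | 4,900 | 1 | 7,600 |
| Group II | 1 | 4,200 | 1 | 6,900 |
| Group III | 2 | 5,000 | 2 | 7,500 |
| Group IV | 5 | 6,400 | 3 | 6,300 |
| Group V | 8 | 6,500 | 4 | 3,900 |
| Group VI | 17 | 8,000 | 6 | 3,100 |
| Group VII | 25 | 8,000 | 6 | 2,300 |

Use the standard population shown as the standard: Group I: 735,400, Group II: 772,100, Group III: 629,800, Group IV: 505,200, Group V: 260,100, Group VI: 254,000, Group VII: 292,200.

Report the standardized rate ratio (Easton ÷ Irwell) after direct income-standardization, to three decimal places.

Income-specific rates per 10,000 for Easton: 2.04, 2.38, 4.00, 7.81, 12.31, 21.25, 31.25.
For Irwell: 1.32, 1.45, 2.67, 4.76, 10.26, 19.35, 26.09.
Standard total = 3,448,800; weights = 0.2132, 0.2239, 0.1826, 0.1465, 0.0754, 0.0736, 0.0847.
Easton: 0.2132×2.04 + 0.2239×2.38 + 0.1826×4.00 + 0.1465×7.81 + 0.0754×12.31 + 0.0736×21.25 + 0.0847×31.25 = 7.9840 per 10,000.
Irwell: 0.2132×1.32 + 0.2239×1.45 + 0.1826×2.67 + 0.1465×4.76 + 0.0754×10.26 + 0.0736×19.35 + 0.0847×26.09 = 6.1987 per 10,000.
Ratio = 7.9840 ÷ 6.1987 = 1.28800.

1.288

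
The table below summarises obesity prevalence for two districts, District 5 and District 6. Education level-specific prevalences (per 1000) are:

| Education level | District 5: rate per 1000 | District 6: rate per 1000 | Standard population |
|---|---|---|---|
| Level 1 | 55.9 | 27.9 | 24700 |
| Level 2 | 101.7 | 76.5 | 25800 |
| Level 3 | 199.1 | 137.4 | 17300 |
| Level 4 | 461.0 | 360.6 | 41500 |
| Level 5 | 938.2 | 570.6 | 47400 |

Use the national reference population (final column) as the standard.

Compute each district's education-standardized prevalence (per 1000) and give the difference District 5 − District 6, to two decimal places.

153.16

Standard total = 156700; weights = 0.1576, 0.1646, 0.1104, 0.2648, 0.3025.
District 5: 0.1576×55.9 + 0.1646×101.7 + 0.1104×199.1 + 0.2648×461.0 + 0.3025×938.2 = 453.4218 per 1000.
District 6: 0.1576×27.9 + 0.1646×76.5 + 0.1104×137.4 + 0.2648×360.6 + 0.3025×570.6 = 300.2629 per 1000.
Difference = 453.4218 − 300.2629 = 153.1590.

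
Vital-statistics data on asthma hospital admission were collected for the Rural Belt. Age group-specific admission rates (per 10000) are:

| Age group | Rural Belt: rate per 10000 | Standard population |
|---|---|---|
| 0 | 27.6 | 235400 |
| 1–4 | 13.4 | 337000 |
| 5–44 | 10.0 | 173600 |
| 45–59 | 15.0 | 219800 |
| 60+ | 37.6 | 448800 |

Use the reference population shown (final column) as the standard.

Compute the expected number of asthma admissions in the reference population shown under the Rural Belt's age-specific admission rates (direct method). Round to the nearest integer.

Expected asthma admissions = Σ (standard pop × age-specific rate ÷ 10000)
= 235400×27.6/10000 + 337000×13.4/10000 + 173600×10.0/10000 + 219800×15.0/10000 + 448800×37.6/10000
= 649.70 + 451.58 + 173.60 + 329.70 + 1687.49 = 3292.07.

3292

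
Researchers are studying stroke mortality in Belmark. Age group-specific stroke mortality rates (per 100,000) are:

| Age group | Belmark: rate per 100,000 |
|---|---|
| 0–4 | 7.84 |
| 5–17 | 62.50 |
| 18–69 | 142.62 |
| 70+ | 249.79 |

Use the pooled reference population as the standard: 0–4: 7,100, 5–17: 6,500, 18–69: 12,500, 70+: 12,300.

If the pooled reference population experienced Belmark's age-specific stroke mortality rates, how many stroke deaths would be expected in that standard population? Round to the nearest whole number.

53

Expected stroke deaths = Σ (standard pop × age-specific rate ÷ 100,000)
= 7,100×7.84/100,000 + 6,500×62.50/100,000 + 12,500×142.62/100,000 + 12,300×249.79/100,000
= 0.56 + 4.06 + 17.83 + 30.72 = 53.17.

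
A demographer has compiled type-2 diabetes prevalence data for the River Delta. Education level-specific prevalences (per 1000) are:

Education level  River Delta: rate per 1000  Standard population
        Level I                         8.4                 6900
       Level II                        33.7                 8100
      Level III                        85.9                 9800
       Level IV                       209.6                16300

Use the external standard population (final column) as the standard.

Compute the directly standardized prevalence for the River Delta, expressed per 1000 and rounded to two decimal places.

111.66

Standard total = 41100; weights = 0.1679, 0.1971, 0.2384, 0.3966.
Standardized rate: 0.1679×8.4 + 0.1971×33.7 + 0.2384×85.9 + 0.3966×209.6 = 111.6601 per 1000.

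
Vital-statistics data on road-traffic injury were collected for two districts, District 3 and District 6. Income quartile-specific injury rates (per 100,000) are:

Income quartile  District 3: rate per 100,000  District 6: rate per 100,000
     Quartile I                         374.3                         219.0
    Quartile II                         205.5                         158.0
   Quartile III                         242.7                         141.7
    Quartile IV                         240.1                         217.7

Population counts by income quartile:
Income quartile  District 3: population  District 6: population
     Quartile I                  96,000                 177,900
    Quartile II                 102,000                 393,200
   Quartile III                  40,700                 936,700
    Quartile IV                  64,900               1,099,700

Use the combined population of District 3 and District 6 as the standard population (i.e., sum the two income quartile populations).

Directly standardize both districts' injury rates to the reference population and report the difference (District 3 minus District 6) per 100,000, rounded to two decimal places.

65.56

Combined standard total = 2,911,100; weights = 0.0941, 0.1701, 0.3357, 0.4001.
District 3: 0.0941×374.3 + 0.1701×205.5 + 0.3357×242.7 + 0.4001×240.1 = 247.7139 per 100,000.
District 6: 0.0941×219.0 + 0.1701×158.0 + 0.3357×141.7 + 0.4001×217.7 = 182.1499 per 100,000.
Difference = 247.7139 − 182.1499 = 65.5639.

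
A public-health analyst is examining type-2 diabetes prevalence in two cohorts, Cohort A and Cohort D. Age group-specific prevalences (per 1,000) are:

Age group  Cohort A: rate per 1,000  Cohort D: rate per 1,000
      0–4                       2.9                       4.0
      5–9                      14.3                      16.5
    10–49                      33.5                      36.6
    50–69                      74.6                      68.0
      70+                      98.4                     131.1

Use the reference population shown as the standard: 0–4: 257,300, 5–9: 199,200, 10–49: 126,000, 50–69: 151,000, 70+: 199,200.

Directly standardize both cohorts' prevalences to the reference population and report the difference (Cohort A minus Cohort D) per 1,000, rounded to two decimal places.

-7.11

Standard total = 932,700; weights = 0.2759, 0.2136, 0.1351, 0.1619, 0.2136.
Cohort A: 0.2759×2.9 + 0.2136×14.3 + 0.1351×33.5 + 0.1619×74.6 + 0.2136×98.4 = 41.4727 per 1,000.
Cohort D: 0.2759×4.0 + 0.2136×16.5 + 0.1351×36.6 + 0.1619×68.0 + 0.2136×131.1 = 48.5802 per 1,000.
Difference = 41.4727 − 48.5802 = -7.1074.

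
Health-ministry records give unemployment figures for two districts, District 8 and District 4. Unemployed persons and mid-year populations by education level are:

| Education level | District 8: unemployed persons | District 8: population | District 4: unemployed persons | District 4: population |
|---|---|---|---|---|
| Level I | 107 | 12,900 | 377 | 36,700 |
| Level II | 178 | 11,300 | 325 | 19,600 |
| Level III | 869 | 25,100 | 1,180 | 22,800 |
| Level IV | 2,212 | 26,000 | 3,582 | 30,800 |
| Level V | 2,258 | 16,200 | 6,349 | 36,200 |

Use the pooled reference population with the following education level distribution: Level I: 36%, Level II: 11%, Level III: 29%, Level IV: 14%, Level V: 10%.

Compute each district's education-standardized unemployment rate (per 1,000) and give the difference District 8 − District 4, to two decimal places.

-13.74

Education-specific rates per 1,000 for District 8: 8.295, 15.752, 34.622, 85.077, 139.383.
For District 4: 10.272, 16.582, 51.754, 116.299, 175.387.
Standard weights: 0.36, 0.11, 0.29, 0.14, 0.10.
District 8: 0.3600×8.295 + 0.1100×15.752 + 0.2900×34.622 + 0.1400×85.077 + 0.1000×139.383 = 40.6081 per 1,000.
District 4: 0.3600×10.272 + 0.1100×16.582 + 0.2900×51.754 + 0.1400×116.299 + 0.1000×175.387 = 54.3513 per 1,000.
Difference = 40.6081 − 54.3513 = -13.7433.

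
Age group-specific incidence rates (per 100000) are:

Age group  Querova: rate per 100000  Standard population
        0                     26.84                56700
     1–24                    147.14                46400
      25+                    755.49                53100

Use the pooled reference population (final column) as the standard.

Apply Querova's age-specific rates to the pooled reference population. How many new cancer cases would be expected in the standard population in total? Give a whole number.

485

Expected new cancer cases = Σ (standard pop × age-specific rate ÷ 100000)
= 56700×26.84/100000 + 46400×147.14/100000 + 53100×755.49/100000
= 15.22 + 68.27 + 401.17 = 484.66.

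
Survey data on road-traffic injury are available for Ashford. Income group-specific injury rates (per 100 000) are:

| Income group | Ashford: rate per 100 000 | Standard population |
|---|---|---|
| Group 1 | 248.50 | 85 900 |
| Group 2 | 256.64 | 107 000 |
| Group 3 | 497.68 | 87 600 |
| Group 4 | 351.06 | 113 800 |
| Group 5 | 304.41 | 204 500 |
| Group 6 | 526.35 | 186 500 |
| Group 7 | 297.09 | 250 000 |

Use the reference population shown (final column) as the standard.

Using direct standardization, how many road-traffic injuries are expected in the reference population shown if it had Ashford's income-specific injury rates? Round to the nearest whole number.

Expected road-traffic injuries = Σ (standard pop × income-specific rate ÷ 100 000)
= 85 900×248.50/100 000 + 107 000×256.64/100 000 + 87 600×497.68/100 000 + 113 800×351.06/100 000 + 204 500×304.41/100 000 + 186 500×526.35/100 000 + 250 000×297.09/100 000
= 213.46 + 274.60 + 435.97 + 399.51 + 622.52 + 981.64 + 742.73 = 3670.43.

3670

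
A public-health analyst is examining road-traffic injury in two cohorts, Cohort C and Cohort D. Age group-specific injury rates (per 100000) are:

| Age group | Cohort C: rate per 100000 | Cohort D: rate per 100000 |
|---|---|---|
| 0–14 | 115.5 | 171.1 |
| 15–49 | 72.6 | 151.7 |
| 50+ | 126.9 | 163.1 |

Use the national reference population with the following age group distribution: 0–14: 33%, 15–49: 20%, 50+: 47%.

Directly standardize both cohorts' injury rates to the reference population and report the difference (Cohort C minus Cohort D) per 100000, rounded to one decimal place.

-51.2

Standard weights: 0.33, 0.20, 0.47.
Cohort C: 0.3300×115.5 + 0.2000×72.6 + 0.4700×126.9 = 112.2780 per 100000.
Cohort D: 0.3300×171.1 + 0.2000×151.7 + 0.4700×163.1 = 163.4600 per 100000.
Difference = 112.2780 − 163.4600 = -51.1820.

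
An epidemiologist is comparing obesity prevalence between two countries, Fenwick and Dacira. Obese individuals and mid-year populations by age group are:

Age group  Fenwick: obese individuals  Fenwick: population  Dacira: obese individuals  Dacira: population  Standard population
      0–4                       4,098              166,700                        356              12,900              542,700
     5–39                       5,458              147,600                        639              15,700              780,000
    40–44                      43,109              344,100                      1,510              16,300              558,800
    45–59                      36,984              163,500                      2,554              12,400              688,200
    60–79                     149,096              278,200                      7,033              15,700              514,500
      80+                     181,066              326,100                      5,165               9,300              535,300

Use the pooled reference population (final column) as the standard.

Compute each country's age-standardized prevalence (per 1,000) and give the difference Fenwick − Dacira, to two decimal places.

20.12

Age-specific rates per 1,000 for Fenwick: 24.583, 36.978, 125.280, 226.202, 535.931, 555.247.
For Dacira: 27.597, 40.701, 92.638, 205.968, 447.962, 555.376.
Standard total = 3,619,500; weights = 0.1499, 0.2155, 0.1544, 0.1901, 0.1421, 0.1479.
Fenwick: 0.1499×24.583 + 0.2155×36.978 + 0.1544×125.280 + 0.1901×226.202 + 0.1421×535.931 + 0.1479×555.247 = 232.3037 per 1,000.
Dacira: 0.1499×27.597 + 0.2155×40.701 + 0.1544×92.638 + 0.1901×205.968 + 0.1421×447.962 + 0.1479×555.376 = 212.1856 per 1,000.
Difference = 232.3037 − 212.1856 = 20.1181.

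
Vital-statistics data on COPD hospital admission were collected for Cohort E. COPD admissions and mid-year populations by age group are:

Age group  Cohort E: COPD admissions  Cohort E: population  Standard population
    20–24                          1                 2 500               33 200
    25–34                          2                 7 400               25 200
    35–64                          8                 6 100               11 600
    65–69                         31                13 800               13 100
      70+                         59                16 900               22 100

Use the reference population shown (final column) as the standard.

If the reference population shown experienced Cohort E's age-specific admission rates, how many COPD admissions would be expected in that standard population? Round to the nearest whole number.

Age-specific rates per 10 000 for Cohort E: 4.00, 2.70, 13.11, 22.46, 34.91.
Expected COPD admissions = Σ (standard pop × age-specific rate ÷ 10 000)
= 33 200×4.00/10 000 + 25 200×2.70/10 000 + 11 600×13.11/10 000 + 13 100×22.46/10 000 + 22 100×34.91/10 000
= 13.28 + 6.81 + 15.21 + 29.43 + 77.15 = 141.89.

142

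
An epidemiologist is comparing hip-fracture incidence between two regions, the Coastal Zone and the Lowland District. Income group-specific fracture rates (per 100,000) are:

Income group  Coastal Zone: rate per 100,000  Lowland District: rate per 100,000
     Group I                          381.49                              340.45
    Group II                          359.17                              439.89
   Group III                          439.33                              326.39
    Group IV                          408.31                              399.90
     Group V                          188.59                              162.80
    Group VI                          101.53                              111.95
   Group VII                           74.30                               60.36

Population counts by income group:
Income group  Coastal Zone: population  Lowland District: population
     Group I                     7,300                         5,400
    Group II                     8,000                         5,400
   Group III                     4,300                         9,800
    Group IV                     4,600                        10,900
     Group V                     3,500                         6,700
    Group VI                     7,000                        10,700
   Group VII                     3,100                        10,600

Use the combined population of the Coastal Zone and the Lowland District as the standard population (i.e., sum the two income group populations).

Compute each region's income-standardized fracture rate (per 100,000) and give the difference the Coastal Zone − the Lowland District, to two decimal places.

14.72

Combined standard total = 97,300; weights = 0.1305, 0.1377, 0.1449, 0.1593, 0.1048, 0.1819, 0.1408.
The Coastal Zone: 0.1305×381.49 + 0.1377×359.17 + 0.1449×439.33 + 0.1593×408.31 + 0.1048×188.59 + 0.1819×101.53 + 0.1408×74.30 = 276.6677 per 100,000.
The Lowland District: 0.1305×340.45 + 0.1377×439.89 + 0.1449×326.39 + 0.1593×399.90 + 0.1048×162.80 + 0.1819×111.95 + 0.1408×60.36 = 261.9506 per 100,000.
Difference = 276.6677 − 261.9506 = 14.7171.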